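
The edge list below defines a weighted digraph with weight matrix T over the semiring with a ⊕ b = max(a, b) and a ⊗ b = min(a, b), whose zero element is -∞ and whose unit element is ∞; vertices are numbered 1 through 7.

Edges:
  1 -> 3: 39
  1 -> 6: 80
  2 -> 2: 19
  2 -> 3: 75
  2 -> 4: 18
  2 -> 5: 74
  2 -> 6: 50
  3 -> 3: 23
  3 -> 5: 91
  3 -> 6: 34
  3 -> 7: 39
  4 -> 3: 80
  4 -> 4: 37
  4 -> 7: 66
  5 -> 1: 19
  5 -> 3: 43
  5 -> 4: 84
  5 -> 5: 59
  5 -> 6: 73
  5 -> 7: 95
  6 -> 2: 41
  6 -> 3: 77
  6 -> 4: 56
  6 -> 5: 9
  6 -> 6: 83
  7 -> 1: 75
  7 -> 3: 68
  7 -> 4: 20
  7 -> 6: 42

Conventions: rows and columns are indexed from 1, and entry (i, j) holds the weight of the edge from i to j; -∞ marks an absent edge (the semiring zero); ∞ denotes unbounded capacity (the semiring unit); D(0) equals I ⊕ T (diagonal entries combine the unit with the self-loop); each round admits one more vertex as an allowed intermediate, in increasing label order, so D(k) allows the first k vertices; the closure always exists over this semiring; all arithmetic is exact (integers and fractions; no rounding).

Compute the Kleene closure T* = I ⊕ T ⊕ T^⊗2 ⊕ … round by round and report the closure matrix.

D(0):
  [∞, -∞, 39, -∞, -∞, 80, -∞]
  [-∞, ∞, 75, 18, 74, 50, -∞]
  [-∞, -∞, ∞, -∞, 91, 34, 39]
  [-∞, -∞, 80, ∞, -∞, -∞, 66]
  [19, -∞, 43, 84, ∞, 73, 95]
  [-∞, 41, 77, 56, 9, ∞, -∞]
  [75, -∞, 68, 20, -∞, 42, ∞]
D(1):
  [∞, -∞, 39, -∞, -∞, 80, -∞]
  [-∞, ∞, 75, 18, 74, 50, -∞]
  [-∞, -∞, ∞, -∞, 91, 34, 39]
  [-∞, -∞, 80, ∞, -∞, -∞, 66]
  [19, -∞, 43, 84, ∞, 73, 95]
  [-∞, 41, 77, 56, 9, ∞, -∞]
  [75, -∞, 68, 20, -∞, 75, ∞]
D(2):
  [∞, -∞, 39, -∞, -∞, 80, -∞]
  [-∞, ∞, 75, 18, 74, 50, -∞]
  [-∞, -∞, ∞, -∞, 91, 34, 39]
  [-∞, -∞, 80, ∞, -∞, -∞, 66]
  [19, -∞, 43, 84, ∞, 73, 95]
  [-∞, 41, 77, 56, 41, ∞, -∞]
  [75, -∞, 68, 20, -∞, 75, ∞]
D(3):
  [∞, -∞, 39, -∞, 39, 80, 39]
  [-∞, ∞, 75, 18, 75, 50, 39]
  [-∞, -∞, ∞, -∞, 91, 34, 39]
  [-∞, -∞, 80, ∞, 80, 34, 66]
  [19, -∞, 43, 84, ∞, 73, 95]
  [-∞, 41, 77, 56, 77, ∞, 39]
  [75, -∞, 68, 20, 68, 75, ∞]
D(4):
  [∞, -∞, 39, -∞, 39, 80, 39]
  [-∞, ∞, 75, 18, 75, 50, 39]
  [-∞, -∞, ∞, -∞, 91, 34, 39]
  [-∞, -∞, 80, ∞, 80, 34, 66]
  [19, -∞, 80, 84, ∞, 73, 95]
  [-∞, 41, 77, 56, 77, ∞, 56]
  [75, -∞, 68, 20, 68, 75, ∞]
D(5):
  [∞, -∞, 39, 39, 39, 80, 39]
  [19, ∞, 75, 75, 75, 73, 75]
  [19, -∞, ∞, 84, 91, 73, 91]
  [19, -∞, 80, ∞, 80, 73, 80]
  [19, -∞, 80, 84, ∞, 73, 95]
  [19, 41, 77, 77, 77, ∞, 77]
  [75, -∞, 68, 68, 68, 75, ∞]
D(6):
  [∞, 41, 77, 77, 77, 80, 77]
  [19, ∞, 75, 75, 75, 73, 75]
  [19, 41, ∞, 84, 91, 73, 91]
  [19, 41, 80, ∞, 80, 73, 80]
  [19, 41, 80, 84, ∞, 73, 95]
  [19, 41, 77, 77, 77, ∞, 77]
  [75, 41, 75, 75, 75, 75, ∞]
D(7):
  [∞, 41, 77, 77, 77, 80, 77]
  [75, ∞, 75, 75, 75, 75, 75]
  [75, 41, ∞, 84, 91, 75, 91]
  [75, 41, 80, ∞, 80, 75, 80]
  [75, 41, 80, 84, ∞, 75, 95]
  [75, 41, 77, 77, 77, ∞, 77]
  [75, 41, 75, 75, 75, 75, ∞]
Answer: T* = [[∞, 41, 77, 77, 77, 80, 77], [75, ∞, 75, 75, 75, 75, 75], [75, 41, ∞, 84, 91, 75, 91], [75, 41, 80, ∞, 80, 75, 80], [75, 41, 80, 84, ∞, 75, 95], [75, 41, 77, 77, 77, ∞, 77], [75, 41, 75, 75, 75, 75, ∞]]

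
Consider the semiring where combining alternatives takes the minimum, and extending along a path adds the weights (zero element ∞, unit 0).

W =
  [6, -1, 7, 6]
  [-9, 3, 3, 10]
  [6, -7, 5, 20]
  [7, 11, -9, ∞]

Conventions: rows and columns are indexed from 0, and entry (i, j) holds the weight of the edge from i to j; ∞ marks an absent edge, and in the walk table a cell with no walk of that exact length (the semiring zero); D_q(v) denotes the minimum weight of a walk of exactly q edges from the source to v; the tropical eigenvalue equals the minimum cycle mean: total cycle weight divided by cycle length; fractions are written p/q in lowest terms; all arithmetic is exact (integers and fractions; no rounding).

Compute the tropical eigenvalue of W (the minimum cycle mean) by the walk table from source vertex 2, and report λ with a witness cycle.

q=0: [∞, ∞, 0, ∞]
q=1: [6, -7, 5, 20]
q=2: [-16, -4, -4, 3]
q=3: [-13, -17, -9, -10]
q=4: [-26, -16, -19, -7]
Optimal cycle mean attained by: cycle 0->1->0, total (-1) + (-9), length 2.
Answer: λ = -5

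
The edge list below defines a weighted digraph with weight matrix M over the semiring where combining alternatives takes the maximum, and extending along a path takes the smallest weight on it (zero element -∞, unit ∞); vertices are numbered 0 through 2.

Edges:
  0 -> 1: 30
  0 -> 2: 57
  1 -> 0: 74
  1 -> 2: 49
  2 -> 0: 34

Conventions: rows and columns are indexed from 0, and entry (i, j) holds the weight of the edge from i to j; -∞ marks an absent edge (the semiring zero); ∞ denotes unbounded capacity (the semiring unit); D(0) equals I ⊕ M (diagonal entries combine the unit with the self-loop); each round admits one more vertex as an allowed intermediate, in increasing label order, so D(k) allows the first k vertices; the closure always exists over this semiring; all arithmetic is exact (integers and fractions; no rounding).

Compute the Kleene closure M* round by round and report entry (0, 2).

D(0):
  [∞, 30, 57]
  [74, ∞, 49]
  [34, -∞, ∞]
D(1):
  [∞, 30, 57]
  [74, ∞, 57]
  [34, 30, ∞]
D(2):
  [∞, 30, 57]
  [74, ∞, 57]
  [34, 30, ∞]
D(3):
  [∞, 30, 57]
  [74, ∞, 57]
  [34, 30, ∞]
Answer: M*[0][2] = 57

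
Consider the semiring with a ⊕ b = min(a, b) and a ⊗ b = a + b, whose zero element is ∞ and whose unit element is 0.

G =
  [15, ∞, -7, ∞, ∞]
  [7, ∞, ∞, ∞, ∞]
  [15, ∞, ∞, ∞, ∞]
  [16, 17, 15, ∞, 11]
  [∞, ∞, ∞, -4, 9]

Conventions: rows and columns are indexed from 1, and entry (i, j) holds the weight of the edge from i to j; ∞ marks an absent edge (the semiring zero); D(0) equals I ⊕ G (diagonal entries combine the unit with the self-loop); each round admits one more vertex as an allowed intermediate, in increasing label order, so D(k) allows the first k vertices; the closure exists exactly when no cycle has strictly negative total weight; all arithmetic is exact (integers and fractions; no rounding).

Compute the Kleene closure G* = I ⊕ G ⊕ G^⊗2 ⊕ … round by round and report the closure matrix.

D(0):
  [0, ∞, -7, ∞, ∞]
  [7, 0, ∞, ∞, ∞]
  [15, ∞, 0, ∞, ∞]
  [16, 17, 15, 0, 11]
  [∞, ∞, ∞, -4, 0]
D(1):
  [0, ∞, -7, ∞, ∞]
  [7, 0, 0, ∞, ∞]
  [15, ∞, 0, ∞, ∞]
  [16, 17, 9, 0, 11]
  [∞, ∞, ∞, -4, 0]
D(2):
  [0, ∞, -7, ∞, ∞]
  [7, 0, 0, ∞, ∞]
  [15, ∞, 0, ∞, ∞]
  [16, 17, 9, 0, 11]
  [∞, ∞, ∞, -4, 0]
D(3):
  [0, ∞, -7, ∞, ∞]
  [7, 0, 0, ∞, ∞]
  [15, ∞, 0, ∞, ∞]
  [16, 17, 9, 0, 11]
  [∞, ∞, ∞, -4, 0]
D(4):
  [0, ∞, -7, ∞, ∞]
  [7, 0, 0, ∞, ∞]
  [15, ∞, 0, ∞, ∞]
  [16, 17, 9, 0, 11]
  [12, 13, 5, -4, 0]
D(5):
  [0, ∞, -7, ∞, ∞]
  [7, 0, 0, ∞, ∞]
  [15, ∞, 0, ∞, ∞]
  [16, 17, 9, 0, 11]
  [12, 13, 5, -4, 0]
Answer: G* = [[0, ∞, -7, ∞, ∞], [7, 0, 0, ∞, ∞], [15, ∞, 0, ∞, ∞], [16, 17, 9, 0, 11], [12, 13, 5, -4, 0]]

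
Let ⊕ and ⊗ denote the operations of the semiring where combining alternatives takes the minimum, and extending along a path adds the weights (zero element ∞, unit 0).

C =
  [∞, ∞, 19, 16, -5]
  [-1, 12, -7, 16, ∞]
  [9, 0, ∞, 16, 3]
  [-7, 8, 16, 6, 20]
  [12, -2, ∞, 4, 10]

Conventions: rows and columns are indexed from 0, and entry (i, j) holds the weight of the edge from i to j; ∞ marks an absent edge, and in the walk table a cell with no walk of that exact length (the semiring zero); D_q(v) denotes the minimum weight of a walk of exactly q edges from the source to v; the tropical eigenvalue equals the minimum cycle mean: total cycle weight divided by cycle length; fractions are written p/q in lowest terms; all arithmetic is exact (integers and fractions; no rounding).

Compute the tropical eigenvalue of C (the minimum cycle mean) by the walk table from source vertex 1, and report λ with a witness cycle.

q=0: [∞, 0, ∞, ∞, ∞]
q=1: [-1, 12, -7, 16, ∞]
q=2: [2, -7, 5, 9, -6]
q=3: [-8, -8, -14, -2, -3]
q=4: [-9, -14, -15, 1, -13]
q=5: [-15, -15, -21, -9, -14]
Optimal cycle mean attained by: cycle 1->2->1, total (-7) + 0, length 2.
Answer: λ = -7/2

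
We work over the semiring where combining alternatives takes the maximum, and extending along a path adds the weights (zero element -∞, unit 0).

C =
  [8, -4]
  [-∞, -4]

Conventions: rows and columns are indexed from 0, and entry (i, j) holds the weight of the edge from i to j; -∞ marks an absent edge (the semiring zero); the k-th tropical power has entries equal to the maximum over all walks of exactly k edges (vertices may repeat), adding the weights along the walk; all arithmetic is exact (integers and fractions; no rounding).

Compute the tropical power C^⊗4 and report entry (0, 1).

C^⊗2:
  [16, 4]
  [-∞, -8]
C^⊗3:
  [24, 12]
  [-∞, -12]
C^⊗4:
  [32, 20]
  [-∞, -16]
Key observation: the optimum is the walk 0->0->0->0->1, with weight 8 + 8 + 8 + (-4) = 20.
Optimal value attained by: walk 0->0->0->0->1.
Answer: (C^⊗4)[0][1] = 20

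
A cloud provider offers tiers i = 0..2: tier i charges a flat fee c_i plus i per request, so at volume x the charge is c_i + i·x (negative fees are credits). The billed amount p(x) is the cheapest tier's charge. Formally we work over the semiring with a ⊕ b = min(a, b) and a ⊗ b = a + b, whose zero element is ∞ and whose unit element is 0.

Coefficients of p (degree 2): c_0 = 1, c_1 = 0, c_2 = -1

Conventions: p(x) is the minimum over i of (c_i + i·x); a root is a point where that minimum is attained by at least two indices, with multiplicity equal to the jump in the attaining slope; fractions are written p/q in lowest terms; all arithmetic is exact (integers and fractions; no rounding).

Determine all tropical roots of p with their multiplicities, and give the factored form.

hull edge (i=0, c=1) to (i=2, c=-1): slope -1, span 2
Factored form: p(x) = -1 ⊗ (x ⊕ 1) ⊗ (x ⊕ 1)
Answer: roots = 1 (mult 2)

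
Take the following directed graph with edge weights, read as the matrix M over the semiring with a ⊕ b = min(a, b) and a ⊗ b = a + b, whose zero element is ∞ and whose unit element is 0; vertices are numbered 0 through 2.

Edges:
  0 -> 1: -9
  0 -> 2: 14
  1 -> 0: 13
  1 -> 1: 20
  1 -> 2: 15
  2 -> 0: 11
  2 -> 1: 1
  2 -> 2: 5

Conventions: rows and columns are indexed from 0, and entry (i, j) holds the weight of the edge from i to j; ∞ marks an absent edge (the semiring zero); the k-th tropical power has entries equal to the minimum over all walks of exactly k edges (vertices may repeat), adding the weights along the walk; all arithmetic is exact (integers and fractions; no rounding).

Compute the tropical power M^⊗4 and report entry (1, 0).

M^⊗2:
  [4, 11, 6]
  [26, 4, 20]
  [14, 2, 10]
M^⊗3:
  [17, -5, 11]
  [17, 17, 19]
  [15, 5, 15]
M^⊗4:
  [8, 8, 10]
  [30, 8, 24]
  [18, 6, 20]
Key observation: the optimum is the walk 1->0->1->2->0, with weight 13 + (-9) + 15 + 11 = 30.
Optimal value attained by: walk 1->0->1->2->0.
Answer: (M^⊗4)[1][0] = 30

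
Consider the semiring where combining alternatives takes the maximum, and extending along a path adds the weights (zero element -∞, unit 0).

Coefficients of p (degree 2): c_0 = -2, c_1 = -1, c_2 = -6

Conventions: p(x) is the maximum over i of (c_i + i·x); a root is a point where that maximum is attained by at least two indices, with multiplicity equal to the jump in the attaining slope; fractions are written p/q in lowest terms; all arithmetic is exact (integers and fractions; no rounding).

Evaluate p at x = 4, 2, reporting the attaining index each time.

p(4) = max(-2+0·4=-2, -1+1·4=3, -6+2·4=2) = 3 (attained by i=1)
p(2) = max(-2+0·2=-2, -1+1·2=1, -6+2·2=-2) = 1 (attained by i=1)
Answer: p(4) = 3; p(2) = 1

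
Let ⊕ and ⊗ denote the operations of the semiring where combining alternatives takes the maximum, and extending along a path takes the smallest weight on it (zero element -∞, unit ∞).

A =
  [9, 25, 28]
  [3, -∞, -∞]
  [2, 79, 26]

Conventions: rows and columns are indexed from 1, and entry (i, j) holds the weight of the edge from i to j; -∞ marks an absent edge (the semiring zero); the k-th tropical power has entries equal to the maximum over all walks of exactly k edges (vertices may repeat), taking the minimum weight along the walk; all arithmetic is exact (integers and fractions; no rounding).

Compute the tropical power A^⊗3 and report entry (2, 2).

A^⊗2:
  [9, 28, 26]
  [3, 3, 3]
  [3, 26, 26]
A^⊗3:
  [9, 26, 26]
  [3, 3, 3]
  [3, 26, 26]
Key observation: the optimum is the walk 2->1->3->2, with weight 3 min 28 min 79 = 3.
Optimal value attained by: walk 2->1->3->2.
Answer: (A^⊗3)[2][2] = 3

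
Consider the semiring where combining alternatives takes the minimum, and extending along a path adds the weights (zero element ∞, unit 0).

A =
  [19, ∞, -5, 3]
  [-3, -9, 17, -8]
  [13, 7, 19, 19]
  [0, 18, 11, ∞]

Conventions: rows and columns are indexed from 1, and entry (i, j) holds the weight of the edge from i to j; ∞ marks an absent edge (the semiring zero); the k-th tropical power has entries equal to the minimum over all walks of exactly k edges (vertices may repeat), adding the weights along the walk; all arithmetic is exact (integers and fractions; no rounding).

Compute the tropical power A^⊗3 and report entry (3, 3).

A^⊗2:
  [3, 2, 14, 14]
  [-12, -18, -8, -17]
  [4, -2, 8, -1]
  [15, 9, -5, 3]
A^⊗3:
  [-1, -7, -2, -6]
  [-21, -27, -17, -26]
  [-5, -11, -1, -10]
  [3, 0, 10, 1]
Key observation: the optimum is the walk 3->2->1->3, with weight 7 + (-3) + (-5) = -1.
Optimal value attained by: walk 3->2->1->3.
Answer: (A^⊗3)[3][3] = -1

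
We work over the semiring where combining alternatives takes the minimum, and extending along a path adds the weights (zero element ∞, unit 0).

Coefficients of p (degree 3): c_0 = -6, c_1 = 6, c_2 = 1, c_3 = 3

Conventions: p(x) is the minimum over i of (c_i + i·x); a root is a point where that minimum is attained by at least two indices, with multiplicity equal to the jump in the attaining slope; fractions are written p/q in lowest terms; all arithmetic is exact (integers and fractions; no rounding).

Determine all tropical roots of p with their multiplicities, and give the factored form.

hull edge (i=0, c=-6) to (i=3, c=3): slope 3, span 3
Factored form: p(x) = 3 ⊗ (x ⊕ (-3)) ⊗ (x ⊕ (-3)) ⊗ (x ⊕ (-3))
Answer: roots = -3 (mult 3)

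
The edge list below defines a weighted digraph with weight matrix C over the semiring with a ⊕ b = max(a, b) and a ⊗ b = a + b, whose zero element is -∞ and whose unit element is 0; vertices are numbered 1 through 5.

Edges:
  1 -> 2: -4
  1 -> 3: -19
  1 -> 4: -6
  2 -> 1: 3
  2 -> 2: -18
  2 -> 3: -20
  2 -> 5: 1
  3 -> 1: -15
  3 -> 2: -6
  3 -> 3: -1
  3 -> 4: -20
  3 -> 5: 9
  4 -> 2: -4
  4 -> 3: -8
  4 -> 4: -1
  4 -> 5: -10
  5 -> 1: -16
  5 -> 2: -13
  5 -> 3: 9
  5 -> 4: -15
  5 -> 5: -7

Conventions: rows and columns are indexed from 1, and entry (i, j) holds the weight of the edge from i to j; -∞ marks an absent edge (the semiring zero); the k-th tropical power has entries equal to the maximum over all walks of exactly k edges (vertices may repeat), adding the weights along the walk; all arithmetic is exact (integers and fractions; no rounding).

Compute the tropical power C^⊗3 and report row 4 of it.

C^⊗2:
  [-1, -10, -14, -7, -3]
  [-15, -1, 10, -3, -6]
  [-3, -4, 18, -6, 8]
  [-1, -5, -1, -2, 1]
  [-6, 3, 8, -11, 18]
C^⊗3:
  [-7, -5, 6, -7, -5]
  [2, 4, 9, -4, 19]
  [3, 12, 17, -2, 27]
  [-2, -5, 10, -3, 8]
  [6, 5, 27, 3, 17]
Answer: row 4 of C^⊗3 = [-2, -5, 10, -3, 8]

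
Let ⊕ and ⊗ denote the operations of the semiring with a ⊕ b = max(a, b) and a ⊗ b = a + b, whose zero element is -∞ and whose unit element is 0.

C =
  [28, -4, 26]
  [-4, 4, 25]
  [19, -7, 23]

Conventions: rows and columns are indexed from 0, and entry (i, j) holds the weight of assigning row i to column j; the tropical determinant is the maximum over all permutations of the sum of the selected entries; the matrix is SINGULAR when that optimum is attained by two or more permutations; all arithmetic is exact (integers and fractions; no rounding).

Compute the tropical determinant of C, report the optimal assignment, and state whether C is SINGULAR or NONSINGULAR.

σ = (0, 1, 2): 28 + 4 + 23 = 55
σ = (0, 2, 1): 28 + 25 + (-7) = 46
σ = (1, 0, 2): (-4) + (-4) + 23 = 15
σ = (1, 2, 0): (-4) + 25 + 19 = 40
σ = (2, 0, 1): 26 + (-4) + (-7) = 15
σ = (2, 1, 0): 26 + 4 + 19 = 49
Optimal value attained by: σ = (0, 1, 2).
Answer: det⊕(C) = 55; verdict: NONSINGULAR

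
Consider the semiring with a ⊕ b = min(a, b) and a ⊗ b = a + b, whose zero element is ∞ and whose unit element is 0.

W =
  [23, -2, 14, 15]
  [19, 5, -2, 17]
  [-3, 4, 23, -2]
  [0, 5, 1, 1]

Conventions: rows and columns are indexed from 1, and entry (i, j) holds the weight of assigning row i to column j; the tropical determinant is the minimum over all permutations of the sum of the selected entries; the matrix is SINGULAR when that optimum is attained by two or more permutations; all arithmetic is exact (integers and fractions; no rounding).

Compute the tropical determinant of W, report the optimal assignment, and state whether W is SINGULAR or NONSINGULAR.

σ = (1, 2, 3, 4): 23 + 5 + 23 + 1 = 52
σ = (1, 2, 4, 3): 23 + 5 + (-2) + 1 = 27
σ = (1, 3, 2, 4): 23 + (-2) + 4 + 1 = 26
σ = (1, 3, 4, 2): 23 + (-2) + (-2) + 5 = 24
σ = (1, 4, 2, 3): 23 + 17 + 4 + 1 = 45
σ = (1, 4, 3, 2): 23 + 17 + 23 + 5 = 68
σ = (2, 1, 3, 4): (-2) + 19 + 23 + 1 = 41
σ = (2, 1, 4, 3): (-2) + 19 + (-2) + 1 = 16
σ = (2, 3, 1, 4): (-2) + (-2) + (-3) + 1 = -6
σ = (2, 3, 4, 1): (-2) + (-2) + (-2) + 0 = -6
σ = (2, 4, 1, 3): (-2) + 17 + (-3) + 1 = 13
σ = (2, 4, 3, 1): (-2) + 17 + 23 + 0 = 38
σ = (3, 1, 2, 4): 14 + 19 + 4 + 1 = 38
σ = (3, 1, 4, 2): 14 + 19 + (-2) + 5 = 36
σ = (3, 2, 1, 4): 14 + 5 + (-3) + 1 = 17
σ = (3, 2, 4, 1): 14 + 5 + (-2) + 0 = 17
σ = (3, 4, 1, 2): 14 + 17 + (-3) + 5 = 33
σ = (3, 4, 2, 1): 14 + 17 + 4 + 0 = 35
σ = (4, 1, 2, 3): 15 + 19 + 4 + 1 = 39
σ = (4, 1, 3, 2): 15 + 19 + 23 + 5 = 62
σ = (4, 2, 1, 3): 15 + 5 + (-3) + 1 = 18
σ = (4, 2, 3, 1): 15 + 5 + 23 + 0 = 43
σ = (4, 3, 1, 2): 15 + (-2) + (-3) + 5 = 15
σ = (4, 3, 2, 1): 15 + (-2) + 4 + 0 = 17
Optimal value attained by: σ = (2, 3, 1, 4).
Answer: det⊕(W) = -6; verdict: SINGULAR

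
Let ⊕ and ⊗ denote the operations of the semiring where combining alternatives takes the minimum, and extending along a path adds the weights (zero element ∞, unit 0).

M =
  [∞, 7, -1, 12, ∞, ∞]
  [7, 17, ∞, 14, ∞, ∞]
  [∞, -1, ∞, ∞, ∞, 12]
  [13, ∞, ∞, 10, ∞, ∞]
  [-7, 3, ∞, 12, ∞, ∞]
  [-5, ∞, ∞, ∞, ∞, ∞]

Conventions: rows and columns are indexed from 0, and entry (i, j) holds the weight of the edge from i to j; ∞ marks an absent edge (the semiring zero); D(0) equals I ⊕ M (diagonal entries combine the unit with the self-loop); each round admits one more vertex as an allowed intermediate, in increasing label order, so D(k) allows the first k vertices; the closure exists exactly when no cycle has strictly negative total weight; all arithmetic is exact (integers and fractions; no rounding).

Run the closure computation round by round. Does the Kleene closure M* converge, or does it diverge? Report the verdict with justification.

D(0):
  [0, 7, -1, 12, ∞, ∞]
  [7, 0, ∞, 14, ∞, ∞]
  [∞, -1, 0, ∞, ∞, 12]
  [13, ∞, ∞, 0, ∞, ∞]
  [-7, 3, ∞, 12, 0, ∞]
  [-5, ∞, ∞, ∞, ∞, 0]
D(1):
  [0, 7, -1, 12, ∞, ∞]
  [7, 0, 6, 14, ∞, ∞]
  [∞, -1, 0, ∞, ∞, 12]
  [13, 20, 12, 0, ∞, ∞]
  [-7, 0, -8, 5, 0, ∞]
  [-5, 2, -6, 7, ∞, 0]
D(2):
  [0, 7, -1, 12, ∞, ∞]
  [7, 0, 6, 14, ∞, ∞]
  [6, -1, 0, 13, ∞, 12]
  [13, 20, 12, 0, ∞, ∞]
  [-7, 0, -8, 5, 0, ∞]
  [-5, 2, -6, 7, ∞, 0]
D(3):
  [0, -2, -1, 12, ∞, 11]
  [7, 0, 6, 14, ∞, 18]
  [6, -1, 0, 13, ∞, 12]
  [13, 11, 12, 0, ∞, 24]
  [-7, -9, -8, 5, 0, 4]
  [-5, -7, -6, 7, ∞, 0]
D(4):
  [0, -2, -1, 12, ∞, 11]
  [7, 0, 6, 14, ∞, 18]
  [6, -1, 0, 13, ∞, 12]
  [13, 11, 12, 0, ∞, 24]
  [-7, -9, -8, 5, 0, 4]
  [-5, -7, -6, 7, ∞, 0]
D(5):
  [0, -2, -1, 12, ∞, 11]
  [7, 0, 6, 14, ∞, 18]
  [6, -1, 0, 13, ∞, 12]
  [13, 11, 12, 0, ∞, 24]
  [-7, -9, -8, 5, 0, 4]
  [-5, -7, -6, 7, ∞, 0]
D(6):
  [0, -2, -1, 12, ∞, 11]
  [7, 0, 6, 14, ∞, 18]
  [6, -1, 0, 13, ∞, 12]
  [13, 11, 12, 0, ∞, 24]
  [-7, -9, -8, 5, 0, 4]
  [-5, -7, -6, 7, ∞, 0]
Key observation: every diagonal entry stays at the unit through all rounds, so no improving cycle exists.
Answer: CONVERGES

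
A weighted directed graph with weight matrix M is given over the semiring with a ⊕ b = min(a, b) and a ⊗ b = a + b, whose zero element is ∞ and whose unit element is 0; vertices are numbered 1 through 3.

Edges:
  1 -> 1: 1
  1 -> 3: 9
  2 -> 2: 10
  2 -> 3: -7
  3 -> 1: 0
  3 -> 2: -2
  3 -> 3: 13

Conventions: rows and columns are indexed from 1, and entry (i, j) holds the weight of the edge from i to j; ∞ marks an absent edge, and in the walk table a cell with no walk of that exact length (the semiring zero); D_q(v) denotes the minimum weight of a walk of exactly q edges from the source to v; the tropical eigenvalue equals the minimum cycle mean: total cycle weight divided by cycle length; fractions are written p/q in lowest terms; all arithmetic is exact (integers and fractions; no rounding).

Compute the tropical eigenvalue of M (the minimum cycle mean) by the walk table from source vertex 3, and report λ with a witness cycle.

q=0: [∞, ∞, 0]
q=1: [0, -2, 13]
q=2: [1, 8, -9]
q=3: [-9, -11, 1]
Optimal cycle mean attained by: cycle 2->3->2, total (-7) + (-2), length 2.
Answer: λ = -9/2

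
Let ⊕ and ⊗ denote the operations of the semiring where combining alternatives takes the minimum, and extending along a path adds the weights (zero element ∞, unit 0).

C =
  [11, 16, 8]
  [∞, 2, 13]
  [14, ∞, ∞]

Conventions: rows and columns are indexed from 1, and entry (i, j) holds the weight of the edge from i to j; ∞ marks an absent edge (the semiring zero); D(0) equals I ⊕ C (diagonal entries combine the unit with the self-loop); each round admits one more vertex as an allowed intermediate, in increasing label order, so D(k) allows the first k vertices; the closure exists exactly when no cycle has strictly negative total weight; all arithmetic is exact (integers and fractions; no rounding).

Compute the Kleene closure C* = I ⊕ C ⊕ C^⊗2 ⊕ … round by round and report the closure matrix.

D(0):
  [0, 16, 8]
  [∞, 0, 13]
  [14, ∞, 0]
D(1):
  [0, 16, 8]
  [∞, 0, 13]
  [14, 30, 0]
D(2):
  [0, 16, 8]
  [∞, 0, 13]
  [14, 30, 0]
D(3):
  [0, 16, 8]
  [27, 0, 13]
  [14, 30, 0]
Answer: C* = [[0, 16, 8], [27, 0, 13], [14, 30, 0]]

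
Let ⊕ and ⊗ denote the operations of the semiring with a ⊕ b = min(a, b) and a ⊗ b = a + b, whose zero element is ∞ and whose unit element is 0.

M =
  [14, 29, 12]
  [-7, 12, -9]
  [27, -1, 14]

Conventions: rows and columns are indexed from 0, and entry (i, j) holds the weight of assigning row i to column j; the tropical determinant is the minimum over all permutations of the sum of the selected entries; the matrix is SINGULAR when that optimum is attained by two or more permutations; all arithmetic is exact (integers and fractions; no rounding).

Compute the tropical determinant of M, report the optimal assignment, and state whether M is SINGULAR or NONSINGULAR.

σ = (0, 1, 2): 14 + 12 + 14 = 40
σ = (0, 2, 1): 14 + (-9) + (-1) = 4
σ = (1, 0, 2): 29 + (-7) + 14 = 36
σ = (1, 2, 0): 29 + (-9) + 27 = 47
σ = (2, 0, 1): 12 + (-7) + (-1) = 4
σ = (2, 1, 0): 12 + 12 + 27 = 51
Optimal value attained by: σ = (0, 2, 1).
Answer: det⊕(M) = 4; verdict: SINGULAR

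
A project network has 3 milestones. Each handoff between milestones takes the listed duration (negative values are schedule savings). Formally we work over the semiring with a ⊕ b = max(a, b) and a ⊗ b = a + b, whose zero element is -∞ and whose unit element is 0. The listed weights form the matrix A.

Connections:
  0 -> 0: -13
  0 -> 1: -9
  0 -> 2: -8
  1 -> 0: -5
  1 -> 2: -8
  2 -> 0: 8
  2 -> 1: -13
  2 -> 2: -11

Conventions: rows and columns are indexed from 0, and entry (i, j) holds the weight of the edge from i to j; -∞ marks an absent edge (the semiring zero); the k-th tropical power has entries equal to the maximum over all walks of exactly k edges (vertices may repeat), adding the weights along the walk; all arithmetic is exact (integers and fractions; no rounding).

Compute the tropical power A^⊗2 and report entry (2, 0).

A^⊗2:
  [0, -21, -17]
  [0, -14, -13]
  [-3, -1, 0]
Key observation: the optimum is the walk 2->2->0, with weight (-11) + 8 = -3.
Optimal value attained by: walk 2->2->0.
Answer: (A^⊗2)[2][0] = -3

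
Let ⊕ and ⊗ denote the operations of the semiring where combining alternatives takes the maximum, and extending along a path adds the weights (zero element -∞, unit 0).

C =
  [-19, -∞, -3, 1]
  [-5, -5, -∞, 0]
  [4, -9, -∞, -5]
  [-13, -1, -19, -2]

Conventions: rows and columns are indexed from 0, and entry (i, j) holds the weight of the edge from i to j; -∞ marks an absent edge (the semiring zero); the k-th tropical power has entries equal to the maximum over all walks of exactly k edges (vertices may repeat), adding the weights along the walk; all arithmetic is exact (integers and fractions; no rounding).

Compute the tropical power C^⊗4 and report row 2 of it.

C^⊗2:
  [1, 0, -18, -1]
  [-10, -1, -8, -2]
  [-14, -6, 1, 5]
  [-6, -3, -16, -1]
C^⊗3:
  [-5, -2, -2, 2]
  [-4, -3, -13, -1]
  [5, 4, -14, 3]
  [-8, -2, -9, -3]
C^⊗4:
  [2, 1, -8, 0]
  [-8, -2, -7, -3]
  [-1, 2, 2, 6]
  [-5, -4, -11, -2]
Answer: row 2 of C^⊗4 = [-1, 2, 2, 6]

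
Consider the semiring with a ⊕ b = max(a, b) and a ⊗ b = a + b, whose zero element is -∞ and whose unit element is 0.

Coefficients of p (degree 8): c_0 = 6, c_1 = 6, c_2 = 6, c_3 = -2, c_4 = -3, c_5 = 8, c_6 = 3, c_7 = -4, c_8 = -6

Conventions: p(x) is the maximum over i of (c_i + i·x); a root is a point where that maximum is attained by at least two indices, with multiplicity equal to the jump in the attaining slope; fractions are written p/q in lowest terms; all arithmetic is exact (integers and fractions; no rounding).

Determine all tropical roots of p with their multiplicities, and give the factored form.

hull edge (i=0, c=6) to (i=5, c=8): slope 2/5, span 5
hull edge (i=5, c=8) to (i=8, c=-6): slope -14/3, span 3
Factored form: p(x) = -6 ⊗ (x ⊕ (-2/5)) ⊗ (x ⊕ (-2/5)) ⊗ (x ⊕ (-2/5)) ⊗ (x ⊕ (-2/5)) ⊗ (x ⊕ (-2/5)) ⊗ (x ⊕ 14/3) ⊗ (x ⊕ 14/3) ⊗ (x ⊕ 14/3)
Answer: roots = -2/5 (mult 5), 14/3 (mult 3)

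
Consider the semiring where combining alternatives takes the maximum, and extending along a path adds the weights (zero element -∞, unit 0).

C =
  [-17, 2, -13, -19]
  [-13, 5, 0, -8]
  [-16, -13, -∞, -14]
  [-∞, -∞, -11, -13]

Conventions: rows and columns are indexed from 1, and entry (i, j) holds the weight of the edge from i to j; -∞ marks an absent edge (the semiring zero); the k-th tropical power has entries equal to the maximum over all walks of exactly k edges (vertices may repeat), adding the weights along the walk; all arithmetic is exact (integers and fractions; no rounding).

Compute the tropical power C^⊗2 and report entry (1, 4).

C^⊗2:
  [-11, 7, 2, -6]
  [-8, 10, 5, -3]
  [-26, -8, -13, -21]
  [-27, -24, -24, -25]
Key observation: the optimum is the walk 1->2->4, with weight 2 + (-8) = -6.
Optimal value attained by: walk 1->2->4.
Answer: (C^⊗2)[1][4] = -6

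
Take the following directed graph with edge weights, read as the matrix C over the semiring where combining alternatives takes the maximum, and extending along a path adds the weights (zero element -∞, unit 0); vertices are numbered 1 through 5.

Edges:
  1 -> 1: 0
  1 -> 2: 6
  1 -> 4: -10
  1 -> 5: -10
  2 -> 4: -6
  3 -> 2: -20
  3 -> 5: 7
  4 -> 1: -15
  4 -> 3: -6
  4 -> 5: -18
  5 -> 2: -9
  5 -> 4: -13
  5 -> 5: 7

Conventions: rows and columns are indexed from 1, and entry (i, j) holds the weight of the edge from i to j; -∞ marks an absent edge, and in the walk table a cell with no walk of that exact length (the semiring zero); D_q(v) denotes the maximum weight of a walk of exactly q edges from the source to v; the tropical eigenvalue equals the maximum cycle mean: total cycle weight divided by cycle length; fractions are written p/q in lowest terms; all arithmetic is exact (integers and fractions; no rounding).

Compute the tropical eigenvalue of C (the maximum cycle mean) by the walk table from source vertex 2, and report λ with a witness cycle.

q=0: [-∞, 0, -∞, -∞, -∞]
q=1: [-∞, -∞, -∞, -6, -∞]
q=2: [-21, -∞, -12, -∞, -24]
q=3: [-21, -15, -∞, -31, -5]
q=4: [-21, -14, -37, -18, 2]
q=5: [-21, -7, -24, -11, 9]
Optimal cycle mean attained by: cycle 5->5, total 7, length 1.
Answer: λ = 7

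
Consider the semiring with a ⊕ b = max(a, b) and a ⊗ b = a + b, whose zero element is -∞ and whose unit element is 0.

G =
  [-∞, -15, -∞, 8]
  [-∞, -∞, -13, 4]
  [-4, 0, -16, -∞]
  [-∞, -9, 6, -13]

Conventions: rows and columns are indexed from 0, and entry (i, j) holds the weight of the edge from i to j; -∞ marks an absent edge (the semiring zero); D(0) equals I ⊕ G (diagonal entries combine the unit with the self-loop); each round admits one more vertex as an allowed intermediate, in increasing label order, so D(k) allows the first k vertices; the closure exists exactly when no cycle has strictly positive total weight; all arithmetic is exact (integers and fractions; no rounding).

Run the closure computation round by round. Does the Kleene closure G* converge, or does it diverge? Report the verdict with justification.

D(0):
  [0, -15, -∞, 8]
  [-∞, 0, -13, 4]
  [-4, 0, 0, -∞]
  [-∞, -9, 6, 0]
D(1):
  [0, -15, -∞, 8]
  [-∞, 0, -13, 4]
  [-4, 0, 0, 4]
  [-∞, -9, 6, 0]
D(2):
  [0, -15, -28, 8]
  [-∞, 0, -13, 4]
  [-4, 0, 0, 4]
  [-∞, -9, 6, 0]
Detection: at round 3, diagonal entry (3, 3) turns strictly positive.
Key observation: the cycle 3->2->0->3 has total weight 6 + (-4) + 8, which is strictly positive.
Answer: DIVERGES — positive cycle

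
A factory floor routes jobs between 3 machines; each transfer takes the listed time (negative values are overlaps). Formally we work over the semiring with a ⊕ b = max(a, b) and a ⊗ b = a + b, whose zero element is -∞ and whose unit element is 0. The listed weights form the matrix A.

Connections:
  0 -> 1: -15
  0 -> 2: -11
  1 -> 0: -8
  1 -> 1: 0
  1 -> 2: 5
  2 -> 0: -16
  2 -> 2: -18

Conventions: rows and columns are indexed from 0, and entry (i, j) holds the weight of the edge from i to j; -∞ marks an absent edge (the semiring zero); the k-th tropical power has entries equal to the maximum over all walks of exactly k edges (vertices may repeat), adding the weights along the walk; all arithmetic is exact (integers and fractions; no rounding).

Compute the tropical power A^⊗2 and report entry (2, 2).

A^⊗2:
  [-23, -15, -10]
  [-8, 0, 5]
  [-34, -31, -27]
Key observation: the optimum is the walk 2->0->2, with weight (-16) + (-11) = -27.
Optimal value attained by: walk 2->0->2.
Answer: (A^⊗2)[2][2] = -27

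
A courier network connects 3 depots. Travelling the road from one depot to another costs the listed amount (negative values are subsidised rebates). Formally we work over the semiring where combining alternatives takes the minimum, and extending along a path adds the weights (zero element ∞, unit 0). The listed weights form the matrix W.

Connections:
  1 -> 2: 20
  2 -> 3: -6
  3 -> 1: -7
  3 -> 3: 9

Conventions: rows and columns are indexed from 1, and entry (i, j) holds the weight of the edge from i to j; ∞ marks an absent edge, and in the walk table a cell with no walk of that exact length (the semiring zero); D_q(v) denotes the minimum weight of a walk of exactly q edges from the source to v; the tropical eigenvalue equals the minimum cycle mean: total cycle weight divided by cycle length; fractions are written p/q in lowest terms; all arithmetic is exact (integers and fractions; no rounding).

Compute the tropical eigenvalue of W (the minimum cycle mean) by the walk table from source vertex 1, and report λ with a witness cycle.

q=0: [0, ∞, ∞]
q=1: [∞, 20, ∞]
q=2: [∞, ∞, 14]
q=3: [7, ∞, 23]
Optimal cycle mean attained by: cycle 1->2->3->1, total 20 + (-6) + (-7), length 3.
Answer: λ = 7/3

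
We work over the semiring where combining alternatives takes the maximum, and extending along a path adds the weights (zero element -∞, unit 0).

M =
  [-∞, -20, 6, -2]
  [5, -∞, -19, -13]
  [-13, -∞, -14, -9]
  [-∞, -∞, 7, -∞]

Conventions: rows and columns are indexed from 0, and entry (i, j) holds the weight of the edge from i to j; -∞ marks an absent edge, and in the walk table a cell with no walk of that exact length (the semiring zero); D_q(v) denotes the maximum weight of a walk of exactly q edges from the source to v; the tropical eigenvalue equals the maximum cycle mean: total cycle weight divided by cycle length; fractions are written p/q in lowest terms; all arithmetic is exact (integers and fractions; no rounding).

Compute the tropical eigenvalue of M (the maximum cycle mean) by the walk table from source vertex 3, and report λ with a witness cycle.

q=0: [-∞, -∞, -∞, 0]
q=1: [-∞, -∞, 7, -∞]
q=2: [-6, -∞, -7, -2]
q=3: [-20, -26, 5, -8]
q=4: [-8, -40, -1, -4]
Optimal cycle mean attained by: cycle 2->3->2, total (-9) + 7, length 2.
Answer: λ = -1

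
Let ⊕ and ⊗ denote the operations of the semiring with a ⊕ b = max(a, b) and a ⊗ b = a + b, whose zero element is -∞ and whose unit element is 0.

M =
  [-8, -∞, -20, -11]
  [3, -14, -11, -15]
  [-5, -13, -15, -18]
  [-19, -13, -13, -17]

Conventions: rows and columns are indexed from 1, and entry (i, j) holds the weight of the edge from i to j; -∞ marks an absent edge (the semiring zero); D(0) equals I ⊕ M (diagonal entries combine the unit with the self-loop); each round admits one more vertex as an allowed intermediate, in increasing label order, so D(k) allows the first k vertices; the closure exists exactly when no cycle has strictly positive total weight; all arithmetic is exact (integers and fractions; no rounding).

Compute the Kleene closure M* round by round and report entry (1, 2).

D(0):
  [0, -∞, -20, -11]
  [3, 0, -11, -15]
  [-5, -13, 0, -18]
  [-19, -13, -13, 0]
D(1):
  [0, -∞, -20, -11]
  [3, 0, -11, -8]
  [-5, -13, 0, -16]
  [-19, -13, -13, 0]
D(2):
  [0, -∞, -20, -11]
  [3, 0, -11, -8]
  [-5, -13, 0, -16]
  [-10, -13, -13, 0]
D(3):
  [0, -33, -20, -11]
  [3, 0, -11, -8]
  [-5, -13, 0, -16]
  [-10, -13, -13, 0]
D(4):
  [0, -24, -20, -11]
  [3, 0, -11, -8]
  [-5, -13, 0, -16]
  [-10, -13, -13, 0]
Answer: M*[1][2] = -24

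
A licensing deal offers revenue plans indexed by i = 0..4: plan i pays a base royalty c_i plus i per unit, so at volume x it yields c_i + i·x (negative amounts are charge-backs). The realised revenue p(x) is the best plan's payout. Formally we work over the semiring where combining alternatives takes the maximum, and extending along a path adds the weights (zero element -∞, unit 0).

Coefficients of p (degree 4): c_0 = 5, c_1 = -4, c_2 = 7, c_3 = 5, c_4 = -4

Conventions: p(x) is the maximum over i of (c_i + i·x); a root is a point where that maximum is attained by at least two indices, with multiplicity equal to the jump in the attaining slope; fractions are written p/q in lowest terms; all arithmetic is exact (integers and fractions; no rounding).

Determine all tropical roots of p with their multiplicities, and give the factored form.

hull edge (i=0, c=5) to (i=2, c=7): slope 1, span 2
hull edge (i=2, c=7) to (i=3, c=5): slope -2, span 1
hull edge (i=3, c=5) to (i=4, c=-4): slope -9, span 1
Factored form: p(x) = -4 ⊗ (x ⊕ (-1)) ⊗ (x ⊕ (-1)) ⊗ (x ⊕ 2) ⊗ (x ⊕ 9)
Answer: roots = -1 (mult 2), 2 (mult 1), 9 (mult 1)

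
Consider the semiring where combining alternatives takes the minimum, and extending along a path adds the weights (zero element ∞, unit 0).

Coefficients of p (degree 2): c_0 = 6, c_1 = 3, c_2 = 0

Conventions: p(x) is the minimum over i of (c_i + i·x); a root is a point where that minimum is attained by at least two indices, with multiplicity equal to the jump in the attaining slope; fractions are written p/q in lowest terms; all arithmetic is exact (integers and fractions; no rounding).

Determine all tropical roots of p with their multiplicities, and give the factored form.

hull edge (i=0, c=6) to (i=2, c=0): slope -3, span 2
Factored form: p(x) = 0 ⊗ (x ⊕ 3) ⊗ (x ⊕ 3)
Answer: roots = 3 (mult 2)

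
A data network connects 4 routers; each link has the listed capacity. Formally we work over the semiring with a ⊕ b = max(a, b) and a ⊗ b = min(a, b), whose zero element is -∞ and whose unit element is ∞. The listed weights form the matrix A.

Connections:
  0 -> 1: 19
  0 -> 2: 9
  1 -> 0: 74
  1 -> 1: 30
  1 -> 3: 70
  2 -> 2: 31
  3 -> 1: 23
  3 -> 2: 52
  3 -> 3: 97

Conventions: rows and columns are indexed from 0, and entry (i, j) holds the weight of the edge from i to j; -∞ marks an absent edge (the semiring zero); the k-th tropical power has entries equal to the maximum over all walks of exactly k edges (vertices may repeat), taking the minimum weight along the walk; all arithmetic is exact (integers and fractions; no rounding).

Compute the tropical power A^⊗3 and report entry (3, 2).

A^⊗2:
  [19, 19, 9, 19]
  [30, 30, 52, 70]
  [-∞, -∞, 31, -∞]
  [23, 23, 52, 97]
A^⊗3:
  [19, 19, 19, 19]
  [30, 30, 52, 70]
  [-∞, -∞, 31, -∞]
  [23, 23, 52, 97]
Key observation: the optimum is the walk 3->3->3->2, with weight 97 min 97 min 52 = 52.
Optimal value attained by: walk 3->3->3->2.
Answer: (A^⊗3)[3][2] = 52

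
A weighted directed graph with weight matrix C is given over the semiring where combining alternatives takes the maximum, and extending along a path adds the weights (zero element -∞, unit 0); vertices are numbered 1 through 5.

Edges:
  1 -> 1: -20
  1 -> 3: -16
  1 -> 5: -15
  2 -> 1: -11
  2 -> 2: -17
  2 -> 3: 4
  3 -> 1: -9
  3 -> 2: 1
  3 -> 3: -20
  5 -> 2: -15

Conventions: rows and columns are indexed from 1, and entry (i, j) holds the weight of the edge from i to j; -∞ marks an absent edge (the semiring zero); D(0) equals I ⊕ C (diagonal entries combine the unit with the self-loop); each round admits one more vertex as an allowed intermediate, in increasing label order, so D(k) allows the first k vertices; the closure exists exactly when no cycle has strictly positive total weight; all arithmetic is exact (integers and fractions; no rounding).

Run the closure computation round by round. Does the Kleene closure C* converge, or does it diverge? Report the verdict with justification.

D(0):
  [0, -∞, -16, -∞, -15]
  [-11, 0, 4, -∞, -∞]
  [-9, 1, 0, -∞, -∞]
  [-∞, -∞, -∞, 0, -∞]
  [-∞, -15, -∞, -∞, 0]
D(1):
  [0, -∞, -16, -∞, -15]
  [-11, 0, 4, -∞, -26]
  [-9, 1, 0, -∞, -24]
  [-∞, -∞, -∞, 0, -∞]
  [-∞, -15, -∞, -∞, 0]
Detection: at round 2, diagonal entry (3, 3) turns strictly positive.
Key observation: the cycle 3->2->3 has total weight 1 + 4, which is strictly positive.
Answer: DIVERGES — positive cycle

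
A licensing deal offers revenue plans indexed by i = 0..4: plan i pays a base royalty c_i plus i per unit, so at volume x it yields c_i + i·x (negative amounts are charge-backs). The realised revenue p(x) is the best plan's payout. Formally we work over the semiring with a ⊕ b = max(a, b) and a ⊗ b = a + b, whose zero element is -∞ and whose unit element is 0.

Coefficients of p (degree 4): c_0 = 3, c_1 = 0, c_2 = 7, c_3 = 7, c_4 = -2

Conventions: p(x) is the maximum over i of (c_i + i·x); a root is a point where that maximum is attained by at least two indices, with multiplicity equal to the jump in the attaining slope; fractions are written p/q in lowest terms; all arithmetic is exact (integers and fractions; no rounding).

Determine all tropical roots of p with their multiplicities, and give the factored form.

hull edge (i=0, c=3) to (i=2, c=7): slope 2, span 2
hull edge (i=2, c=7) to (i=3, c=7): slope 0, span 1
hull edge (i=3, c=7) to (i=4, c=-2): slope -9, span 1
Factored form: p(x) = -2 ⊗ (x ⊕ (-2)) ⊗ (x ⊕ (-2)) ⊗ (x ⊕ 0) ⊗ (x ⊕ 9)
Answer: roots = -2 (mult 2), 0 (mult 1), 9 (mult 1)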